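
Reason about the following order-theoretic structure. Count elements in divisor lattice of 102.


Divisors of 102: [1, 2, 3, 6, 17, 34, 51, 102]
Count: 8


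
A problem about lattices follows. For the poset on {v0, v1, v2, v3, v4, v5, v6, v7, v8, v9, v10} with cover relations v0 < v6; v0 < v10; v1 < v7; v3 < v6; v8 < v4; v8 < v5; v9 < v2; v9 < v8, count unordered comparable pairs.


A comparable pair {a,b} has a < b or b < a in the order.
Count unordered pairs where one element is strictly below the other.
Examples: {v0,v6}, {v0,v10}, {v1,v7}, {v2,v9}, ...
Total comparable pairs: 10


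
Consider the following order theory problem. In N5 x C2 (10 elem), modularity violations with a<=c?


Modular law: if a <= c then a v (b ^ c) = (a v b) ^ c.
Check all triples (a,b,c) with a <= c among 10 elements.
  e.g. a=(a,0), b=(c,0), c=(b,0): lhs=(a,0) != rhs=(b,0)
  e.g. a=(a,0), b=(c,1), c=(b,0): lhs=(a,0) != rhs=(b,0)
Total violating triples: 6


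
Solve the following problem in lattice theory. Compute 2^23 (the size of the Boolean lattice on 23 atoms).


Power set = 2^n.
2^23 = 8388608


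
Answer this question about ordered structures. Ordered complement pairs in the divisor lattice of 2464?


Complement pair (a,b): a meet b = bottom, a join b = top.
Here: gcd(a,b)=1 and lcm(a,b)=2464, i.e. a*b=2464 with a,b coprime.
Pairs found: (1,2464), (7,352), (11,224), (32,77), ... (4 more)
Total ordered pairs: 8


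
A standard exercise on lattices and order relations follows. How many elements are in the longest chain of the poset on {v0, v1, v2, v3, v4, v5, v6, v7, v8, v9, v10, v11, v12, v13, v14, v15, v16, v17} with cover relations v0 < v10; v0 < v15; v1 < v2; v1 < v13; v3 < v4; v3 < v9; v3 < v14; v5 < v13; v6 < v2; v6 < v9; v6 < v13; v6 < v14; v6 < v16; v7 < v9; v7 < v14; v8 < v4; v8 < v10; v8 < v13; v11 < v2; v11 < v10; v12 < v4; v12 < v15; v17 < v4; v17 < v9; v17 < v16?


A chain is a totally ordered subset; we count the number of elements in a maximum chain.
Compute, for each element x, the size of the longest chain ending at x:
  v0: 1
  v1: 1
  v3: 1
  v5: 1
  v6: 1
  v7: 1
  ...
A maximum chain: v1 < v2
Number of elements in the longest chain: 2


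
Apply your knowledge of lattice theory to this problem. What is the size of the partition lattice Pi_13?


B(n) = number of set partitions of an n-element set.
B(n) satisfies the recurrence: B(n+1) = sum_k C(n,k)*B(k).
B(13) = 27644437


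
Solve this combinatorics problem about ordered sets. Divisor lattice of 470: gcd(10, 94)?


Meet=gcd.
gcd(10,94)=2


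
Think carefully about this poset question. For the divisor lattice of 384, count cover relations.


A cover relation a -< b holds when a < b with no c strictly between.
Cover relations:
  1 -< 2
  1 -< 3
  2 -< 4
  2 -< 6
  3 -< 6
  4 -< 8
  4 -< 12
  6 -< 12
  ...14 more
Total: 22


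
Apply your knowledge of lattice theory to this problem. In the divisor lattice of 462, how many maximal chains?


A maximal chain goes from the minimum element to a maximal element via cover relations.
Counting all min-to-max paths in the cover graph.
Total maximal chains: 24


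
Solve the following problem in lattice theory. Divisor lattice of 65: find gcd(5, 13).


In a divisor lattice, meet = gcd (greatest common divisor).
By Euclidean algorithm or factoring: gcd(5,13) = 1


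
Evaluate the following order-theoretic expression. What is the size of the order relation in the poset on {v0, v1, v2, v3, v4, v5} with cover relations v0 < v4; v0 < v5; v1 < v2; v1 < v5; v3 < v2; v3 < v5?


The order relation is {(a,b) : a <= b}, reflexive so it includes (a,a).
Examples: (v0,v0), (v0,v4), (v0,v5), (v1,v1), (v1,v2), ...
Total ordered pairs: 12


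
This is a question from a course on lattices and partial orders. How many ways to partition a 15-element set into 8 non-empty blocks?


S(n,k) = k*S(n-1,k) + S(n-1,k-1).
S(14,8) = 20912320, S(14,7) = 49329280
S(15,8) = 8*20912320 + 49329280 = 167298560 + 49329280
S(15,8) = 216627840


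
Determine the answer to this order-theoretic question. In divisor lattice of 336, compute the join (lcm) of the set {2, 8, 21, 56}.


In a divisor lattice, join = lcm (least common multiple).
Compute lcm iteratively: start with first element, then lcm(current, next).
Elements: [2, 8, 21, 56]
lcm(2,8) = 8
lcm(8,21) = 168
lcm(168,56) = 168
Final lcm = 168


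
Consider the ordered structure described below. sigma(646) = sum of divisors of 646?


sigma(n) = sum of divisors.
Divisors of 646: [1, 2, 17, 19, 34, 38, 323, 646]
Sum = 1080


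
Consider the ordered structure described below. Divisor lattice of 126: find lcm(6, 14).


In a divisor lattice, join = lcm (least common multiple).
gcd(6,14) = 2
lcm(6,14) = 6*14/gcd = 84/2 = 42


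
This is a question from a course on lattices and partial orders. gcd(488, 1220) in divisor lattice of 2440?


Meet=gcd.
gcd(488,1220)=244


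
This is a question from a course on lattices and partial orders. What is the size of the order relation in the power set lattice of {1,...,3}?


The order relation is {(a,b) : a <= b}, reflexive so it includes (a,a).
Examples: ({},{}), ({},{1,2}), ({},{1,2,3}), ({},{1,3}), ({},{1}), ...
Total ordered pairs: 27


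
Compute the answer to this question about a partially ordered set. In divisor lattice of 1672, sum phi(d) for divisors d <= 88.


Divisors of 1672 up to 88: [1, 2, 4, 8, 11, 19, 22, 38, 44, 76, 88]
phi values: [1, 1, 2, 4, 10, 18, 10, 18, 20, 36, 40]
Sum = 160


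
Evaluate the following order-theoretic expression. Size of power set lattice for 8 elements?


Power set = 2^n.
2^8 = 256


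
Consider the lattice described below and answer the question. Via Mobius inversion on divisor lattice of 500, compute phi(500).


phi(n) = n * prod_{p|n} (1 - 1/p).
Prime divisors of 500: [2, 5]
phi(500) = 500 * (1 - 1/2) * (1 - 1/5)
phi(500) = 200


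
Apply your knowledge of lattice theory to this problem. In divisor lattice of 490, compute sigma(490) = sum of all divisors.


sigma(n) = sum of divisors.
Divisors of 490: [1, 2, 5, 7, 10, 14, 35, 49, 70, 98, 245, 490]
Sum = 1026


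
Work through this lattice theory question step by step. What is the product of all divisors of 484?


Divisors of 484: [1, 2, 4, 11, 22, 44, 121, 242, 484]
Product = n^(d(n)/2) = 484^(9/2)
Product = 1207269217792


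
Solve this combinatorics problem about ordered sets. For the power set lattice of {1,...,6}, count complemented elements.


An element a is complemented if some b has a meet b = bottom, a join b = top.
every subset A has complement S\A, so all elements are complemented.
Complemented elements: {}, {1}, {2}, {3}, {4}, {5}, ... (58 more)
Count: 64


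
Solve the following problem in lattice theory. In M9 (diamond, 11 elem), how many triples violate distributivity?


Distributive law: a ^ (b v c) = (a ^ b) v (a ^ c).
Check all 11^3 = 1331 ordered triples (a,b,c).
  e.g. a=a1, b=a2, c=a3: lhs=a1 != rhs=0
  e.g. a=a1, b=a2, c=a4: lhs=a1 != rhs=0
Total violating triples: 504


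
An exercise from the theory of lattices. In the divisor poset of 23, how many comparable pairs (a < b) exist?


A comparable pair {a,b} has a < b or b < a in the order.
Count unordered pairs where one element is strictly below the other.
Examples: {1,23}
Total comparable pairs: 1


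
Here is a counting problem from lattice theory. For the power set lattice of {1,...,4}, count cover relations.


A cover relation a -< b holds when a < b with no c strictly between.
Cover relations:
  {} -< {1}
  {} -< {2}
  {} -< {3}
  {} -< {4}
  {1} -< {1,2}
  {1} -< {1,3}
  {1} -< {1,4}
  {2} -< {1,2}
  ...24 more
Total: 32


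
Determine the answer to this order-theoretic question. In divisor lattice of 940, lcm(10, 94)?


Join=lcm.
gcd(10,94)=2
lcm=470


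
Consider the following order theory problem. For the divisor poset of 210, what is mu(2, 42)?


In a divisor lattice, mu(a,b) = mu(b/a) where mu is the classical Mobius function.
b/a = 42/2 = 21
Prime factorization of 21: primes [3, 7]
21 is squarefree with 2 prime factor(s), so mu(21) = (-1)^2 = 1


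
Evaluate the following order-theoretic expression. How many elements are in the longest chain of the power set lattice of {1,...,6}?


A chain is a totally ordered subset; we count the number of elements in a maximum chain.
Compute, for each element x, the size of the longest chain ending at x:
  {}: 1
  {1}: 2
  {2}: 2
  {3}: 2
  {4}: 2
  {5}: 2
  ...
A maximum chain: {} < {1} < {1,2} < {1,2,3} < {1,2,3,4} < {1,2,3,4,5} < {1,2,3,4,5,6}
Number of elements in the longest chain: 7


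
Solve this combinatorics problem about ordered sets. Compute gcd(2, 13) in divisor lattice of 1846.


In a divisor lattice, meet = gcd (greatest common divisor).
By Euclidean algorithm or factoring: gcd(2,13) = 1


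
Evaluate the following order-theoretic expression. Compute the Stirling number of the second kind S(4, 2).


S(n,k) = k*S(n-1,k) + S(n-1,k-1).
S(3,2) = 3, S(3,1) = 1
S(4,2) = 2*3 + 1 = 6 + 1
S(4,2) = 7


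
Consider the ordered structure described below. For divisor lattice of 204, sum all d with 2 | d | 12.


Interval [2,12] in divisors of 204: [2, 4, 6, 12]
Sum = 24


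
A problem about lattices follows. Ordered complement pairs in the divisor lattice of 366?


Complement pair (a,b): a meet b = bottom, a join b = top.
Here: gcd(a,b)=1 and lcm(a,b)=366, i.e. a*b=366 with a,b coprime.
Pairs found: (1,366), (2,183), (3,122), (6,61), ... (4 more)
Total ordered pairs: 8


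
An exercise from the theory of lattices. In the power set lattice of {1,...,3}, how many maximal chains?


A maximal chain goes from the minimum element to a maximal element via cover relations.
Counting all min-to-max paths in the cover graph.
Total maximal chains: 6


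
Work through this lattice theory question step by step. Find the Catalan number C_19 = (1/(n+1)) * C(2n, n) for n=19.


C(n) = C(2n, n) / (n+1).
C(38, 19) = 35345263800
C(19) = 35345263800 / 20 = 1767263190


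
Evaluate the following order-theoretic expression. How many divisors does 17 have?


Divisors of 17: [1, 17]
Count: 2


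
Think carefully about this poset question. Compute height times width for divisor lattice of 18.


Height = length of longest chain minus 1; width = size of largest antichain.
A maximum chain: 1 | 3 | 9 | 18  (height 3).
A maximum antichain: {2, 3}  (width 2).
Product = 3 * 2 = 6


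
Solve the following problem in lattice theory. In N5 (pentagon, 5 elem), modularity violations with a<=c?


Modular law: if a <= c then a v (b ^ c) = (a v b) ^ c.
Check all triples (a,b,c) with a <= c among 5 elements.
  e.g. a=a, b=c, c=b: lhs=a != rhs=b
Total violating triples: 1


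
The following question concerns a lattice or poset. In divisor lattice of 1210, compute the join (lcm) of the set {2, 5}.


In a divisor lattice, join = lcm (least common multiple).
Compute lcm iteratively: start with first element, then lcm(current, next).
Elements: [2, 5]
lcm(2,5) = 10
Final lcm = 10


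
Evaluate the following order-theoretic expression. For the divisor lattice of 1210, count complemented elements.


An element a is complemented if some b has a meet b = bottom, a join b = top.
a is complemented iff gcd(a, n/a)=1, i.e. a is a unitary divisor of 1210.
Complemented elements: 1, 2, 5, 10, 121, 242, ... (2 more)
Count: 8


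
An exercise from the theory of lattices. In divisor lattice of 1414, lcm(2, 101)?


Join=lcm.
gcd(2,101)=1
lcm=202


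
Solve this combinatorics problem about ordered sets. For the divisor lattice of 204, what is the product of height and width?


Height = length of longest chain minus 1; width = size of largest antichain.
A maximum chain: 1 | 17 | 51 | 102 | 204  (height 4).
A maximum antichain: {4, 6, 34, 51}  (width 4).
Product = 4 * 4 = 16


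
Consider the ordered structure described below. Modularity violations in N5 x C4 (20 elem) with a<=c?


Modular law: if a <= c then a v (b ^ c) = (a v b) ^ c.
Check all triples (a,b,c) with a <= c among 20 elements.
  e.g. a=(a,0), b=(c,0), c=(b,0): lhs=(a,0) != rhs=(b,0)
  e.g. a=(a,0), b=(c,1), c=(b,0): lhs=(a,0) != rhs=(b,0)
Total violating triples: 40


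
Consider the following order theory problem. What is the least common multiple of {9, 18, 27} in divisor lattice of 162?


In a divisor lattice, join = lcm (least common multiple).
Compute lcm iteratively: start with first element, then lcm(current, next).
Elements: [9, 18, 27]
lcm(9,18) = 18
lcm(18,27) = 54
Final lcm = 54


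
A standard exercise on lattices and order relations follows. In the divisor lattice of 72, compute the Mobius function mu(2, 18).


In a divisor lattice, mu(a,b) = mu(b/a) where mu is the classical Mobius function.
b/a = 18/2 = 9
Prime factorization of 9: primes [3]
9 is not squarefree, so mu(9) = 0


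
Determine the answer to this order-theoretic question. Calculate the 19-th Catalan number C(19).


C(n) = C(2n, n) / (n+1).
C(38, 19) = 35345263800
C(19) = 35345263800 / 20 = 1767263190


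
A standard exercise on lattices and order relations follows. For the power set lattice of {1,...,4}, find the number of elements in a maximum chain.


A chain is a totally ordered subset; we count the number of elements in a maximum chain.
Compute, for each element x, the size of the longest chain ending at x:
  {}: 1
  {1}: 2
  {2}: 2
  {3}: 2
  {4}: 2
  {1,2}: 3
  ...
A maximum chain: {} < {1} < {1,2} < {1,2,3} < {1,2,3,4}
Number of elements in the longest chain: 5


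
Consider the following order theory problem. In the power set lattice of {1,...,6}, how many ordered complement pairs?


Complement pair (a,b): a meet b = bottom, a join b = top.
Here: A intersect B = {} and A union B = {1,...,6}.
Pairs found: ({},{1,2,3,4,5,6}), ({1},{2,3,4,5,6}), ({2},{1,3,4,5,6}), ({3},{1,2,4,5,6}), ... (60 more)
Total ordered pairs: 64


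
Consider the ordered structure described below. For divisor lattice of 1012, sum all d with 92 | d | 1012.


Interval [92,1012] in divisors of 1012: [92, 1012]
Sum = 1104


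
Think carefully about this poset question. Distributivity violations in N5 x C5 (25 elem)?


Distributive law: a ^ (b v c) = (a ^ b) v (a ^ c).
Check all 25^3 = 15625 ordered triples (a,b,c).
  e.g. a=(b,0), b=(a,0), c=(c,0): lhs=(b,0) != rhs=(a,0)
  e.g. a=(b,0), b=(a,0), c=(c,1): lhs=(b,0) != rhs=(a,0)
Total violating triples: 250


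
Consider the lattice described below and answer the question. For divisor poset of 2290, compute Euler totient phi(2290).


phi(n) = n * prod_{p|n} (1 - 1/p).
Prime divisors of 2290: [2, 5, 229]
phi(2290) = 2290 * (1 - 1/2) * (1 - 1/5) * (1 - 1/229)
phi(2290) = 912


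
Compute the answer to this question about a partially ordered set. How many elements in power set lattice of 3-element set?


Power set = 2^n.
2^3 = 8


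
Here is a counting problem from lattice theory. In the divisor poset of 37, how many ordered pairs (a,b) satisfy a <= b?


The order relation is {(a,b) : a <= b}, reflexive so it includes (a,a).
Examples: (1,1), (1,37), (37,37)
Total ordered pairs: 3


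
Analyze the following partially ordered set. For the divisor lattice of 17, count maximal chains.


A maximal chain goes from the minimum element to a maximal element via cover relations.
Counting all min-to-max paths in the cover graph.
Total maximal chains: 1


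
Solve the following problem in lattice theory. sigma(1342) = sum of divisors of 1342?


sigma(n) = sum of divisors.
Divisors of 1342: [1, 2, 11, 22, 61, 122, 671, 1342]
Sum = 2232


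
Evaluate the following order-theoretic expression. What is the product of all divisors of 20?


Divisors of 20: [1, 2, 4, 5, 10, 20]
Product = n^(d(n)/2) = 20^(6/2)
Product = 8000


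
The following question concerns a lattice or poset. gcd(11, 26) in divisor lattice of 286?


Meet=gcd.
gcd(11,26)=1


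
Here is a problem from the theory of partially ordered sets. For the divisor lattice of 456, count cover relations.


A cover relation a -< b holds when a < b with no c strictly between.
Cover relations:
  1 -< 2
  1 -< 3
  1 -< 19
  2 -< 4
  2 -< 6
  2 -< 38
  3 -< 6
  3 -< 57
  ...20 more
Total: 28


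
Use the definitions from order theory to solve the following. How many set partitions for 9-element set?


B(n) = number of set partitions of an n-element set.
B(n) satisfies the recurrence: B(n+1) = sum_k C(n,k)*B(k).
B(9) = 21147


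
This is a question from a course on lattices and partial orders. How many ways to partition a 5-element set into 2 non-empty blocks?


S(n,k) = k*S(n-1,k) + S(n-1,k-1).
S(4,2) = 7, S(4,1) = 1
S(5,2) = 2*7 + 1 = 14 + 1
S(5,2) = 15


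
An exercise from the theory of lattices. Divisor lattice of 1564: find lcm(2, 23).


In a divisor lattice, join = lcm (least common multiple).
gcd(2,23) = 1
lcm(2,23) = 2*23/gcd = 46/1 = 46


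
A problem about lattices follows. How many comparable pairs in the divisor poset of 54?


A comparable pair {a,b} has a < b or b < a in the order.
Count unordered pairs where one element is strictly below the other.
Examples: {1,2}, {1,3}, {1,6}, {1,9}, ...
Total comparable pairs: 22


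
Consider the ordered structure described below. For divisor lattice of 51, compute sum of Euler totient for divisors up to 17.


Divisors of 51 up to 17: [1, 3, 17]
phi values: [1, 2, 16]
Sum = 19


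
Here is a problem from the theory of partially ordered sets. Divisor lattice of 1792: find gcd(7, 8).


In a divisor lattice, meet = gcd (greatest common divisor).
By Euclidean algorithm or factoring: gcd(7,8) = 1


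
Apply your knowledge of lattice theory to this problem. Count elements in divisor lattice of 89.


Divisors of 89: [1, 89]
Count: 2


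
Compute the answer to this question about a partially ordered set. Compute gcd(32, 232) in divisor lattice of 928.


In a divisor lattice, meet = gcd (greatest common divisor).
By Euclidean algorithm or factoring: gcd(32,232) = 8


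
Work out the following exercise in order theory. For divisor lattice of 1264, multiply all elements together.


Divisors of 1264: [1, 2, 4, 8, 16, 79, 158, 316, 632, 1264]
Product = n^(d(n)/2) = 1264^(10/2)
Product = 3226527490637824


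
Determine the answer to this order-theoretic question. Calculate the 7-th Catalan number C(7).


C(n) = C(2n, n) / (n+1).
C(14, 7) = 3432
C(7) = 3432 / 8 = 429


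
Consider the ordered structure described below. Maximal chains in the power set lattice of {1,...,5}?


A maximal chain goes from the minimum element to a maximal element via cover relations.
Counting all min-to-max paths in the cover graph.
Total maximal chains: 120


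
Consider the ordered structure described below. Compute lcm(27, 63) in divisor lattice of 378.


In a divisor lattice, join = lcm (least common multiple).
gcd(27,63) = 9
lcm(27,63) = 27*63/gcd = 1701/9 = 189


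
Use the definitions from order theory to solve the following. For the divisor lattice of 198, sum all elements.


sigma(n) = sum of divisors.
Divisors of 198: [1, 2, 3, 6, 9, 11, 18, 22, 33, 66, 99, 198]
Sum = 468


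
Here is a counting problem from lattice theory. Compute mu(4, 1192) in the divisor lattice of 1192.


In a divisor lattice, mu(a,b) = mu(b/a) where mu is the classical Mobius function.
b/a = 1192/4 = 298
Prime factorization of 298: primes [2, 149]
298 is squarefree with 2 prime factor(s), so mu(298) = (-1)^2 = 1


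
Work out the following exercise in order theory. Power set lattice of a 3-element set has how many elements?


Power set = 2^n.
2^3 = 8


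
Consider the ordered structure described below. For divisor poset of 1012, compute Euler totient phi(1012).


phi(n) = n * prod_{p|n} (1 - 1/p).
Prime divisors of 1012: [2, 11, 23]
phi(1012) = 1012 * (1 - 1/2) * (1 - 1/11) * (1 - 1/23)
phi(1012) = 440


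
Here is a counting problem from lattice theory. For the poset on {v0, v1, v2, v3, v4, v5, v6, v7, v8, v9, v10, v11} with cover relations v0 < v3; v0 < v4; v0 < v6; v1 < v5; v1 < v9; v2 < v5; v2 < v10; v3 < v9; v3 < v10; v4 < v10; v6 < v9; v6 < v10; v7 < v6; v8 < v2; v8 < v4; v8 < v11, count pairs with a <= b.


The order relation is {(a,b) : a <= b}, reflexive so it includes (a,a).
Examples: (v0,v0), (v0,v10), (v0,v3), (v0,v4), (v0,v6), ...
Total ordered pairs: 34


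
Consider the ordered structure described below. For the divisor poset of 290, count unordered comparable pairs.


A comparable pair {a,b} has a < b or b < a in the order.
Count unordered pairs where one element is strictly below the other.
Examples: {1,2}, {1,5}, {1,10}, {1,29}, ...
Total comparable pairs: 19


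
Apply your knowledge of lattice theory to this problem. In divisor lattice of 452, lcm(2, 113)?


Join=lcm.
gcd(2,113)=1
lcm=226


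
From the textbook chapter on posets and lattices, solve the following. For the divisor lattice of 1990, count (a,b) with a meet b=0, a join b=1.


Complement pair (a,b): a meet b = bottom, a join b = top.
Here: gcd(a,b)=1 and lcm(a,b)=1990, i.e. a*b=1990 with a,b coprime.
Pairs found: (1,1990), (2,995), (5,398), (10,199), ... (4 more)
Total ordered pairs: 8


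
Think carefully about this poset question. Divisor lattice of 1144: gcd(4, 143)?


Meet=gcd.
gcd(4,143)=1


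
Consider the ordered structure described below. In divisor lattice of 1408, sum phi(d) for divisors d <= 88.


Divisors of 1408 up to 88: [1, 2, 4, 8, 11, 16, 22, 32, 44, 64, 88]
phi values: [1, 1, 2, 4, 10, 8, 10, 16, 20, 32, 40]
Sum = 144


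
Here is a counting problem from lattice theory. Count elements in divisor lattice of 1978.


Divisors of 1978: [1, 2, 23, 43, 46, 86, 989, 1978]
Count: 8


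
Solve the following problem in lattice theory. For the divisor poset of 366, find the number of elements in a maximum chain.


A chain is a totally ordered subset; we count the number of elements in a maximum chain.
Compute, for each element x, the size of the longest chain ending at x:
  1: 1
  2: 2
  3: 2
  61: 2
  6: 3
  122: 3
  ...
A maximum chain: 1 < 2 < 6 < 366
Number of elements in the longest chain: 4


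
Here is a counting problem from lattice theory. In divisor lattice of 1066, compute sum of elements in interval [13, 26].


Interval [13,26] in divisors of 1066: [13, 26]
Sum = 39


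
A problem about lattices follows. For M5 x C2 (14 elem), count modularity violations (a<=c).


Modular law: if a <= c then a v (b ^ c) = (a v b) ^ c.
Check all triples (a,b,c) with a <= c among 14 elements.
This lattice is modular (diamonds M_m and their chain-products are modular).
Total violating triples: 0


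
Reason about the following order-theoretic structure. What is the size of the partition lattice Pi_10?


B(n) = number of set partitions of an n-element set.
B(n) satisfies the recurrence: B(n+1) = sum_k C(n,k)*B(k).
B(10) = 115975


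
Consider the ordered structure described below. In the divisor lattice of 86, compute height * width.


Height = length of longest chain minus 1; width = size of largest antichain.
A maximum chain: 1 | 43 | 86  (height 2).
A maximum antichain: {2, 43}  (width 2).
Product = 2 * 2 = 4


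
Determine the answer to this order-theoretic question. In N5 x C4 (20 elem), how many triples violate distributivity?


Distributive law: a ^ (b v c) = (a ^ b) v (a ^ c).
Check all 20^3 = 8000 ordered triples (a,b,c).
  e.g. a=(b,0), b=(a,0), c=(c,0): lhs=(b,0) != rhs=(a,0)
  e.g. a=(b,0), b=(a,0), c=(c,1): lhs=(b,0) != rhs=(a,0)
Total violating triples: 128


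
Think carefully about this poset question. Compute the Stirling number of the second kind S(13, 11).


S(n,k) = k*S(n-1,k) + S(n-1,k-1).
S(12,11) = 66, S(12,10) = 1705
S(13,11) = 11*66 + 1705 = 726 + 1705
S(13,11) = 2431


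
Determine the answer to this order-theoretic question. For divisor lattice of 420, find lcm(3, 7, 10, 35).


In a divisor lattice, join = lcm (least common multiple).
Compute lcm iteratively: start with first element, then lcm(current, next).
Elements: [3, 7, 10, 35]
lcm(3,7) = 21
lcm(21,10) = 210
lcm(210,35) = 210
Final lcm = 210


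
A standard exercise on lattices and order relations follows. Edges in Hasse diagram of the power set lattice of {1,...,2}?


A cover relation a -< b holds when a < b with no c strictly between.
Cover relations:
  {} -< {1}
  {} -< {2}
  {1} -< {1,2}
  {2} -< {1,2}
Total: 4


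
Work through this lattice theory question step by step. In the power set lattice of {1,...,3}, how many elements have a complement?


An element a is complemented if some b has a meet b = bottom, a join b = top.
every subset A has complement S\A, so all elements are complemented.
Complemented elements: {}, {1}, {2}, {3}, {1,2}, {1,3}, ... (2 more)
Count: 8


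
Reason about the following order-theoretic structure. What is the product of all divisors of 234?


Divisors of 234: [1, 2, 3, 6, 9, 13, 18, 26, 39, 78, 117, 234]
Product = n^(d(n)/2) = 234^(12/2)
Product = 164170508913216


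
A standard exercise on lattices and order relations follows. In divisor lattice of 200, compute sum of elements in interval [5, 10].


Interval [5,10] in divisors of 200: [5, 10]
Sum = 15


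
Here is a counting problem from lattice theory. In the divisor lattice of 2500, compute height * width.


Height = length of longest chain minus 1; width = size of largest antichain.
A maximum chain: 1 | 5 | 25 | 125 | 625 | 1250 | 2500  (height 6).
A maximum antichain: {4, 10, 25}  (width 3).
Product = 6 * 3 = 18


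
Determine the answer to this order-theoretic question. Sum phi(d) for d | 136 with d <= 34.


Divisors of 136 up to 34: [1, 2, 4, 8, 17, 34]
phi values: [1, 1, 2, 4, 16, 16]
Sum = 40


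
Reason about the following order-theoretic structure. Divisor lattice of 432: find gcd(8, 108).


In a divisor lattice, meet = gcd (greatest common divisor).
By Euclidean algorithm or factoring: gcd(8,108) = 4


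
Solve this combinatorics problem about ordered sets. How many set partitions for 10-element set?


B(n) = number of set partitions of an n-element set.
B(n) satisfies the recurrence: B(n+1) = sum_k C(n,k)*B(k).
B(10) = 115975


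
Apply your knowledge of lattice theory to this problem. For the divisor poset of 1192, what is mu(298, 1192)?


In a divisor lattice, mu(a,b) = mu(b/a) where mu is the classical Mobius function.
b/a = 1192/298 = 4
Prime factorization of 4: primes [2]
4 is not squarefree, so mu(4) = 0


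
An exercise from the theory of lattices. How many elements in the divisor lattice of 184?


Divisors of 184: [1, 2, 4, 8, 23, 46, 92, 184]
Count: 8


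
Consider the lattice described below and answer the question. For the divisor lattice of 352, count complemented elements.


An element a is complemented if some b has a meet b = bottom, a join b = top.
a is complemented iff gcd(a, n/a)=1, i.e. a is a unitary divisor of 352.
Complemented elements: 1, 11, 32, 352
Count: 4


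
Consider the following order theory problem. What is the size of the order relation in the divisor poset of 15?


The order relation is {(a,b) : a <= b}, reflexive so it includes (a,a).
Examples: (1,1), (1,15), (1,3), (1,5), (15,15), ...
Total ordered pairs: 9


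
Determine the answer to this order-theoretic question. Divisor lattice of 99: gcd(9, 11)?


Meet=gcd.
gcd(9,11)=1


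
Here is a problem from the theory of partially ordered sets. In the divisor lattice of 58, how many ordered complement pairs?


Complement pair (a,b): a meet b = bottom, a join b = top.
Here: gcd(a,b)=1 and lcm(a,b)=58, i.e. a*b=58 with a,b coprime.
Pairs found: (1,58), (2,29), (29,2), (58,1)
Total ordered pairs: 4


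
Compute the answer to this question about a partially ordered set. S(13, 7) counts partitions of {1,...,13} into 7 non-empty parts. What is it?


S(n,k) = k*S(n-1,k) + S(n-1,k-1).
S(12,7) = 627396, S(12,6) = 1323652
S(13,7) = 7*627396 + 1323652 = 4391772 + 1323652
S(13,7) = 5715424


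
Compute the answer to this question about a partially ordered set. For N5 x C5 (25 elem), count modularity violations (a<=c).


Modular law: if a <= c then a v (b ^ c) = (a v b) ^ c.
Check all triples (a,b,c) with a <= c among 25 elements.
  e.g. a=(a,0), b=(c,0), c=(b,0): lhs=(a,0) != rhs=(b,0)
  e.g. a=(a,0), b=(c,1), c=(b,0): lhs=(a,0) != rhs=(b,0)
Total violating triples: 75


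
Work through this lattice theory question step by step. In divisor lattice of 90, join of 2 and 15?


In a divisor lattice, join = lcm (least common multiple).
gcd(2,15) = 1
lcm(2,15) = 2*15/gcd = 30/1 = 30


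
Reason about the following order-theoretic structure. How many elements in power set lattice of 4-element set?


Power set = 2^n.
2^4 = 16


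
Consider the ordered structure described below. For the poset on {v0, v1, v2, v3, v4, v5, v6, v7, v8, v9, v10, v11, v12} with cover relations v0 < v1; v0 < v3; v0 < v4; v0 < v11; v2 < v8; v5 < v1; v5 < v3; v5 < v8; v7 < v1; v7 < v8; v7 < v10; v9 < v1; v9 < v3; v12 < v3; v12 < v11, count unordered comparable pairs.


A comparable pair {a,b} has a < b or b < a in the order.
Count unordered pairs where one element is strictly below the other.
Examples: {v0,v1}, {v0,v3}, {v0,v4}, {v0,v11}, ...
Total comparable pairs: 15


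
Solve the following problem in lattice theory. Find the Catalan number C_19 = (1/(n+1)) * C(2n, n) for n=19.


C(n) = C(2n, n) / (n+1).
C(38, 19) = 35345263800
C(19) = 35345263800 / 20 = 1767263190


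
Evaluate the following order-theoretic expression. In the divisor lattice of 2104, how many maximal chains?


A maximal chain goes from the minimum element to a maximal element via cover relations.
Counting all min-to-max paths in the cover graph.
Total maximal chains: 4


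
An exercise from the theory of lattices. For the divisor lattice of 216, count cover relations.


A cover relation a -< b holds when a < b with no c strictly between.
Cover relations:
  1 -< 2
  1 -< 3
  2 -< 4
  2 -< 6
  3 -< 6
  3 -< 9
  4 -< 8
  4 -< 12
  ...16 more
Total: 24


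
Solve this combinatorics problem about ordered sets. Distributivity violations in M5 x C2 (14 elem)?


Distributive law: a ^ (b v c) = (a ^ b) v (a ^ c).
Check all 14^3 = 2744 ordered triples (a,b,c).
  e.g. a=(a1,0), b=(a2,0), c=(a3,0): lhs=(a1,0) != rhs=(0,0)
  e.g. a=(a1,0), b=(a2,0), c=(a3,1): lhs=(a1,0) != rhs=(0,0)
Total violating triples: 480


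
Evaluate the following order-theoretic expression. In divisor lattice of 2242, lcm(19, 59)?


Join=lcm.
gcd(19,59)=1
lcm=1121


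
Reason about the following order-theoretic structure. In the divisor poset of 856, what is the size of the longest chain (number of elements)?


A chain is a totally ordered subset; we count the number of elements in a maximum chain.
Compute, for each element x, the size of the longest chain ending at x:
  1: 1
  2: 2
  107: 2
  4: 3
  8: 4
  214: 3
  ...
A maximum chain: 1 < 2 < 4 < 8 < 856
Number of elements in the longest chain: 5


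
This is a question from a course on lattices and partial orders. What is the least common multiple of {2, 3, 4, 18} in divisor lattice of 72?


In a divisor lattice, join = lcm (least common multiple).
Compute lcm iteratively: start with first element, then lcm(current, next).
Elements: [2, 3, 4, 18]
lcm(2,3) = 6
lcm(6,4) = 12
lcm(12,18) = 36
Final lcm = 36


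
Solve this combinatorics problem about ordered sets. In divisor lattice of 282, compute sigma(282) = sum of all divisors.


sigma(n) = sum of divisors.
Divisors of 282: [1, 2, 3, 6, 47, 94, 141, 282]
Sum = 576


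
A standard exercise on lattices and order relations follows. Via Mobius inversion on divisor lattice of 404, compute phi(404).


phi(n) = n * prod_{p|n} (1 - 1/p).
Prime divisors of 404: [2, 101]
phi(404) = 404 * (1 - 1/2) * (1 - 1/101)
phi(404) = 200


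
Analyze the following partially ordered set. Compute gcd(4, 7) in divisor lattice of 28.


In a divisor lattice, meet = gcd (greatest common divisor).
By Euclidean algorithm or factoring: gcd(4,7) = 1


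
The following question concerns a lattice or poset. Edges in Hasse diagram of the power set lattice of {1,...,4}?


A cover relation a -< b holds when a < b with no c strictly between.
Cover relations:
  {} -< {1}
  {} -< {2}
  {} -< {3}
  {} -< {4}
  {1} -< {1,2}
  {1} -< {1,3}
  {1} -< {1,4}
  {2} -< {1,2}
  ...24 more
Total: 32


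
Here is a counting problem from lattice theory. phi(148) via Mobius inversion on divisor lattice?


phi(n) = n * prod_{p|n} (1 - 1/p).
Prime divisors of 148: [2, 37]
phi(148) = 148 * (1 - 1/2) * (1 - 1/37)
phi(148) = 72


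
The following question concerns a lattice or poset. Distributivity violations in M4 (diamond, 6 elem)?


Distributive law: a ^ (b v c) = (a ^ b) v (a ^ c).
Check all 6^3 = 216 ordered triples (a,b,c).
  e.g. a=a1, b=a2, c=a3: lhs=a1 != rhs=0
  e.g. a=a1, b=a2, c=a4: lhs=a1 != rhs=0
Total violating triples: 24


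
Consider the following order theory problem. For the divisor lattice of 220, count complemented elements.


An element a is complemented if some b has a meet b = bottom, a join b = top.
a is complemented iff gcd(a, n/a)=1, i.e. a is a unitary divisor of 220.
Complemented elements: 1, 4, 5, 11, 20, 44, ... (2 more)
Count: 8


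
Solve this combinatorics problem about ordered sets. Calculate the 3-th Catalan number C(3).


C(n) = C(2n, n) / (n+1).
C(6, 3) = 20
C(3) = 20 / 4 = 5


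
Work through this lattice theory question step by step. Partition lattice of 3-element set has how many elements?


B(n) = number of set partitions of an n-element set.
B(n) satisfies the recurrence: B(n+1) = sum_k C(n,k)*B(k).
B(3) = 5


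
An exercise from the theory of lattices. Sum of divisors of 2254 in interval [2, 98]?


Interval [2,98] in divisors of 2254: [2, 14, 98]
Sum = 114


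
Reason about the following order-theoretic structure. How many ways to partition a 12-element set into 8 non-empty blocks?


S(n,k) = k*S(n-1,k) + S(n-1,k-1).
S(11,8) = 11880, S(11,7) = 63987
S(12,8) = 8*11880 + 63987 = 95040 + 63987
S(12,8) = 159027


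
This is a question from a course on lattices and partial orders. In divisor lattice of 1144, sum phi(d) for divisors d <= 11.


Divisors of 1144 up to 11: [1, 2, 4, 8, 11]
phi values: [1, 1, 2, 4, 10]
Sum = 18


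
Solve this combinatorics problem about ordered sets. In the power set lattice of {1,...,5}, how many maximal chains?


A maximal chain goes from the minimum element to a maximal element via cover relations.
Counting all min-to-max paths in the cover graph.
Total maximal chains: 120


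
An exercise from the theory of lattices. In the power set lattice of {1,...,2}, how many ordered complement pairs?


Complement pair (a,b): a meet b = bottom, a join b = top.
Here: A intersect B = {} and A union B = {1,...,2}.
Pairs found: ({},{1,2}), ({1},{2}), ({2},{1}), ({1,2},{})
Total ordered pairs: 4


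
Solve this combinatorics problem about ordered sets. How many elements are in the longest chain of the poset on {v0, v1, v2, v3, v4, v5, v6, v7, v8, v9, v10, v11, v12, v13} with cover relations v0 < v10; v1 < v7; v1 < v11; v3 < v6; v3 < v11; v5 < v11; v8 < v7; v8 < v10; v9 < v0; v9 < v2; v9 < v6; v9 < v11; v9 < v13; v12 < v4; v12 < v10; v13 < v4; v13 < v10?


A chain is a totally ordered subset; we count the number of elements in a maximum chain.
Compute, for each element x, the size of the longest chain ending at x:
  v1: 1
  v3: 1
  v5: 1
  v8: 1
  v9: 1
  v12: 1
  ...
A maximum chain: v9 < v13 < v4
Number of elements in the longest chain: 3


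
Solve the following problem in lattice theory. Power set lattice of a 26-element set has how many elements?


Power set = 2^n.
2^26 = 67108864


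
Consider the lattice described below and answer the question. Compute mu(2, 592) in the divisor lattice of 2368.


In a divisor lattice, mu(a,b) = mu(b/a) where mu is the classical Mobius function.
b/a = 592/2 = 296
Prime factorization of 296: primes [2, 37]
296 is not squarefree, so mu(296) = 0


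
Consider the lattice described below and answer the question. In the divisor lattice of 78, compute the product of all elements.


Divisors of 78: [1, 2, 3, 6, 13, 26, 39, 78]
Product = n^(d(n)/2) = 78^(8/2)
Product = 37015056


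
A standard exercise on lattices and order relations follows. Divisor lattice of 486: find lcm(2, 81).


In a divisor lattice, join = lcm (least common multiple).
gcd(2,81) = 1
lcm(2,81) = 2*81/gcd = 162/1 = 162


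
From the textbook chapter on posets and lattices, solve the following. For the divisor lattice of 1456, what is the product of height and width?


Height = length of longest chain minus 1; width = size of largest antichain.
A maximum chain: 1 | 13 | 91 | 182 | 364 | 728 | 1456  (height 6).
A maximum antichain: {4, 14, 26, 91}  (width 4).
Product = 6 * 4 = 24


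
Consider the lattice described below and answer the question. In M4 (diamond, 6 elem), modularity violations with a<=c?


Modular law: if a <= c then a v (b ^ c) = (a v b) ^ c.
Check all triples (a,b,c) with a <= c among 6 elements.
This lattice is modular (diamonds M_m and their chain-products are modular).
Total violating triples: 0


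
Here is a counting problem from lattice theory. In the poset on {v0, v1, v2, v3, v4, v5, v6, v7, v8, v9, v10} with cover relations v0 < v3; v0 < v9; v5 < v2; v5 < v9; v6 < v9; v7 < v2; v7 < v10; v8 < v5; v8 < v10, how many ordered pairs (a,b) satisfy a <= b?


The order relation is {(a,b) : a <= b}, reflexive so it includes (a,a).
Examples: (v0,v0), (v0,v3), (v0,v9), (v1,v1), (v10,v10), ...
Total ordered pairs: 22


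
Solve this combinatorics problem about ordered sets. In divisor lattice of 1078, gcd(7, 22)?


Meet=gcd.
gcd(7,22)=1


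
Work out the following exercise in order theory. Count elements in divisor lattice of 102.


Divisors of 102: [1, 2, 3, 6, 17, 34, 51, 102]
Count: 8


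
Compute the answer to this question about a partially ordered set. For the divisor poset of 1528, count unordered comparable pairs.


A comparable pair {a,b} has a < b or b < a in the order.
Count unordered pairs where one element is strictly below the other.
Examples: {1,2}, {1,4}, {1,8}, {1,191}, ...
Total comparable pairs: 22


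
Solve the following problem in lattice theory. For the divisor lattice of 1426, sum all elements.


sigma(n) = sum of divisors.
Divisors of 1426: [1, 2, 23, 31, 46, 62, 713, 1426]
Sum = 2304


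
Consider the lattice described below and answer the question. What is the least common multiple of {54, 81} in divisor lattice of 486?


In a divisor lattice, join = lcm (least common multiple).
Compute lcm iteratively: start with first element, then lcm(current, next).
Elements: [54, 81]
lcm(54,81) = 162
Final lcm = 162


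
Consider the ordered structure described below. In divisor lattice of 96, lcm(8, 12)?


Join=lcm.
gcd(8,12)=4
lcm=24


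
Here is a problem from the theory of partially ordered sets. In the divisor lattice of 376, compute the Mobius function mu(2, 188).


In a divisor lattice, mu(a,b) = mu(b/a) where mu is the classical Mobius function.
b/a = 188/2 = 94
Prime factorization of 94: primes [2, 47]
94 is squarefree with 2 prime factor(s), so mu(94) = (-1)^2 = 1


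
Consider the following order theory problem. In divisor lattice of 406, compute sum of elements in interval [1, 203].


Interval [1,203] in divisors of 406: [1, 7, 29, 203]
Sum = 240


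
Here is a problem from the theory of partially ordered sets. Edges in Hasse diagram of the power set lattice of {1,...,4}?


A cover relation a -< b holds when a < b with no c strictly between.
Cover relations:
  {} -< {1}
  {} -< {2}
  {} -< {3}
  {} -< {4}
  {1} -< {1,2}
  {1} -< {1,3}
  {1} -< {1,4}
  {2} -< {1,2}
  ...24 more
Total: 32
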